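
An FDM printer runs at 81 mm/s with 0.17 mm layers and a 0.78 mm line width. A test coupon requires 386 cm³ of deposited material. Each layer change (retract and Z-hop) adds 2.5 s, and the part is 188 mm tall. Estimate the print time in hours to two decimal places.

10.75 hours

Bead cross-section = 0.17 × 0.78 = 0.1326 mm².
Toolpath length = 386 cm³ / 0.1326 mm² = 386000 / 0.1326 = 2911010.6 mm.
Print-move time = 2911010.6 / 81, so 35938.4 s.
Layers = ⌈188/0.17⌉ = 1106.
Layer-change overhead: 1106 × 2.5 → 2765 s.
Altogether 35938.4 + 2765 = 38703.4 s, i.e. 10.75 hours.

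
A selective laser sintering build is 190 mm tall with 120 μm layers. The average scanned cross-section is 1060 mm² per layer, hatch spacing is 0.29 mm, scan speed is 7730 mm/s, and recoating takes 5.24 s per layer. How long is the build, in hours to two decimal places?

2.51 hours

Layers = ⌈190/0.12⌉ = 1584.
Hatch length per layer = 1060 / 0.29, so 3655.2 mm.
Per-layer scan time = 3655.2 / 7730, so 0.4729 s.
Per-layer time = 0.4729 + 5.24 = 5.7129 s.
1584 layers × 5.7129 s/layer = 9049.2336 s, i.e. 2.51 hours.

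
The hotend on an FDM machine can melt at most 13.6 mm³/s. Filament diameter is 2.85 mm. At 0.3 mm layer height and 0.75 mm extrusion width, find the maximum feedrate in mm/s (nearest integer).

60 mm/s

A = 0.3 × 0.75 = 0.225 mm².
Max speed = 13.6 / 0.225 = 60.44 ≈ 60 mm/s.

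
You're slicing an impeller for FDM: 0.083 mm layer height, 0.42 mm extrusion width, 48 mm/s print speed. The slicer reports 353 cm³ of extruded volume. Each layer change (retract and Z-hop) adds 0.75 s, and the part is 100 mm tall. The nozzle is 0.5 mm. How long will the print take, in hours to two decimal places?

58.85 hours

Bead cross-section = 0.083 × 0.42, so 0.03486 mm².
Toolpath length = 353 cm³ / 0.03486 mm² = 353000 / 0.03486 = 10126219.2 mm.
Print-move time = 10126219.2 / 48 = 210962.9 s.
Number of layers: 100 / 0.083 → 1205 (rounded up).
Non-print overhead = 1205 × 0.75 = 903.75 s.
Total = 210962.9 + 903.75 = 211866.65 s = 58.85 hours.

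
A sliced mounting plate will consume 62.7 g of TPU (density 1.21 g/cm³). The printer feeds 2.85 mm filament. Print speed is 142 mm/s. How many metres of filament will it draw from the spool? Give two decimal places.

8.12 m

Extruded volume: 62.7/1.21 = 51.8182 cm³ (51818.2 mm³).
A = π r² = π × 1.425² = 6.3794 mm².
L = V/A = 51818.2/6.3794 = 8122.74 mm → 8.12 m.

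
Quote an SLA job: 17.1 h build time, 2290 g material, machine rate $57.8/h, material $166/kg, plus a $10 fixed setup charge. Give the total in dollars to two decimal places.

Time charge = 57.8 × 17.1 = $988.38.
Material cost = 166 × 2290/1000 = $380.14.
Adding setup: 988.38 + 380.14 + 10 → $1378.52.

$1378.52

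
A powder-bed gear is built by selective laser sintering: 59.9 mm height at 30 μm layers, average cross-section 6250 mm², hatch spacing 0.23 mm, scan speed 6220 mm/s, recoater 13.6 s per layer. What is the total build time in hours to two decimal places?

Layer count = ceil(59.9 / 0.03) = 1997.
Per-layer scan distance = 6250 / 0.23 = 27173.9 mm.
Laser time per layer = 27173.9 / 6220, so 4.3688 s.
Layer cycle = 4.3688 + 13.6, so 17.9688 s.
1997 layers × 17.9688 s/layer = 35883.6936 s, i.e. 9.97 hours.

9.97 hours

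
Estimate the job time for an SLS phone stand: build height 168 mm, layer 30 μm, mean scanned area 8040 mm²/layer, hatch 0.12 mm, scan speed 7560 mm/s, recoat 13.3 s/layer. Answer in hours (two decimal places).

Layer count = ceil(168 / 0.03) = 5600.
Per-layer scan distance = 8040 / 0.12 = 67000 mm.
Per-layer scan time: 67000 / 7560 → 8.8624 s.
Per-layer time = 8.8624 + 13.3 = 22.1624 s.
5600 layers × 22.1624 s/layer = 124109.44 s, i.e. 34.47 hours.

34.47 hours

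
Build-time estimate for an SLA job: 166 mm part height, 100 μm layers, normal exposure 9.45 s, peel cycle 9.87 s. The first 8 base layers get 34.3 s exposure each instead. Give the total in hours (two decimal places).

8.96 hours

Number of layers: 166 / 0.1 → 1660 (rounded up).
Base layers = 8 × (34.3 + 9.87), so 353.36 s.
Remaining layers = 1652 × (9.45 + 9.87) = 31916.64 s.
Sum: 353.36 + 31916.64 = 32270 s → 8.96 hours.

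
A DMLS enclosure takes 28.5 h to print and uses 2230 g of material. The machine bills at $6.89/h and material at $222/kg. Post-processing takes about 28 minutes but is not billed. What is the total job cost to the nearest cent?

Time charge = 6.89 × 28.5, so $196.365.
Material charge: 222 × 2230/1000 → $495.06.
Total = 196.365 + 495.06 = 691.425 ≈ $691.43.

$691.43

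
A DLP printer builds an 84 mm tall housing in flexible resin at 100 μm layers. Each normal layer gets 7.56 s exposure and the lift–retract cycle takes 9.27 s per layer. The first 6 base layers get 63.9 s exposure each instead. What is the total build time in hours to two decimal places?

Number of layers: 84 / 0.1 → 840 (rounded up).
Burn-in layers: 6 × (63.9 + 9.27) → 439.02 s.
Regular layers = 834 × (7.56 + 9.27) = 14036.22 s.
Sum: 439.02 + 14036.22 = 14475.24 s → 4.02 hours.

4.02 hours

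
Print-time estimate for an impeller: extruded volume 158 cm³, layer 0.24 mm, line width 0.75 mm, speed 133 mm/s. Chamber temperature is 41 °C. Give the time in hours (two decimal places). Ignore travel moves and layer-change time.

1.83 hours

Line area = 0.24 × 0.75, so 0.18 mm².
Total extruded path = 158000/0.18 = 877777.8 mm.
Extrusion time: 877777.8 / 133 → 6599.8 s.
In the requested units: 6599.8 s = 1.83 hours.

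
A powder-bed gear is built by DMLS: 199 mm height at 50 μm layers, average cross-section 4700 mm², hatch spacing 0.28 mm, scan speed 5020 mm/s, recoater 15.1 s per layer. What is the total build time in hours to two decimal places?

Layer count = ceil(199 / 0.05) = 3980.
Per-layer scan distance = 4700 / 0.28, so 16785.7 mm.
Per-layer scan time: 16785.7 / 5020 → 3.3438 s.
Time per layer = 3.3438 + 15.1, so 18.4438 s.
Total: 3980 × 18.4438 s = 73406.324 s → 20.39 hours.

20.39 hours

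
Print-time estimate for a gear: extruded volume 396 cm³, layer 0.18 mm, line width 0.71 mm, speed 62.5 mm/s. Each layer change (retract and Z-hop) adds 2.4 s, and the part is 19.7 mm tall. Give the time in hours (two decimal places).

13.84 hours

Extrusion cross-section = 0.18 × 0.71 = 0.1278 mm².
Toolpath length = 396 cm³ / 0.1278 mm² = 396000 / 0.1278 = 3098591.5 mm.
Time extruding: 3098591.5 / 62.5 → 49577.5 s.
Layer count = ceil(19.7 / 0.18) = 110.
Layer-change overhead: 110 × 2.4 → 264 s.
Total = 49577.5 + 264 = 49841.5 s = 13.84 hours.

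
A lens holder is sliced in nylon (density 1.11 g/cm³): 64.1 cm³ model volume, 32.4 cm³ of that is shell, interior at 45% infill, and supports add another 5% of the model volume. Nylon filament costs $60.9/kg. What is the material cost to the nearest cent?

Infill region = 64.1 − 32.4, so 31.7 cm³.
Infill deposited = 0.45 × 31.7, so 14.265 cm³.
Support = 0.05 × 64.1, so 3.205 cm³.
Deposited volume: 32.4 + 14.265 + 3.205 → 49.87 cm³.
Mass: 49.87 × 1.11 → 55.3557 g.
Cost = 55.3557 g / 1000 × $60.9/kg = $3.37.

$3.37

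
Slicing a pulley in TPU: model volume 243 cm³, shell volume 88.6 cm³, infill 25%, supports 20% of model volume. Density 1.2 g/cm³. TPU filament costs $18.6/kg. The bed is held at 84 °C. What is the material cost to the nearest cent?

Interior volume: 243 − 88.6 → 154.4 cm³.
Infill deposited = 0.25 × 154.4, so 38.6 cm³.
Support = 0.20 × 243 = 48.6 cm³.
Deposited volume: 88.6 + 38.6 + 48.6 → 175.8 cm³.
Mass = 175.8 × 1.2, so 210.96 g.
At $18.6/kg: 210.96/1000 × 18.6 = $3.92.

$3.92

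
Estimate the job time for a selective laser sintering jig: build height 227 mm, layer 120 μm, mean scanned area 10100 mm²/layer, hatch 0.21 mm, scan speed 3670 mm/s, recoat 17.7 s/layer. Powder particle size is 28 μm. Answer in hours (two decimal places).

Layers = ⌈227/0.12⌉ = 1892.
Per-layer scan distance = 10100 / 0.21, so 48095.2 mm.
Per-layer scan time: 48095.2 / 3670 → 13.105 s.
Layer cycle = 13.105 + 17.7 = 30.805 s.
Build time = 1892 × 30.805 = 58283.06 s = 16.19 hours.

16.19 hours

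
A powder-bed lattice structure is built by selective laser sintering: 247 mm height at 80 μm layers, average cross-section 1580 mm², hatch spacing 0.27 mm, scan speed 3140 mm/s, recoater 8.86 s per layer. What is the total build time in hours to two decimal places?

Number of layers: 247 / 0.08 → 3088 (rounded up).
Per-layer scan distance = 1580 / 0.27 = 5851.9 mm.
Per-layer scan time = 5851.9 / 3140 = 1.8637 s.
Layer cycle = 1.8637 + 8.86, so 10.7237 s.
Total: 3088 × 10.7237 s = 33114.7856 s → 9.20 hours.

9.20 hours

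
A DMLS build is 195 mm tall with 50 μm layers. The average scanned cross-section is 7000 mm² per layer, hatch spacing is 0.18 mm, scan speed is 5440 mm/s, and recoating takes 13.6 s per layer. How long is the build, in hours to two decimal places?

22.48 hours

Layer count = ceil(195 / 0.05) = 3900.
Per-layer scan distance = 7000 / 0.18 = 38888.9 mm.
Scan time per layer = 38888.9 / 5440, so 7.1487 s.
Per-layer time = 7.1487 + 13.6, so 20.7487 s.
Build time = 3900 × 20.7487 = 80919.93 s = 22.48 hours.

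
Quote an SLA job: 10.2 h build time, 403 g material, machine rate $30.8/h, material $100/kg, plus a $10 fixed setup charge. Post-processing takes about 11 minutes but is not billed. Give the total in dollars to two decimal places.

Time charge = 30.8 × 10.2 = $314.16.
Material cost = 100 × 403/1000, so $40.30.
Total = 314.16 + 40.30 + 10 = $364.46.

$364.46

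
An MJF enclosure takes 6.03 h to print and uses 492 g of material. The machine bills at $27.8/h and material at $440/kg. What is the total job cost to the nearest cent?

Time charge: 27.8 × 6.03 → $167.634.
Feedstock cost = 440 × 492/1000, so $216.48.
Job cost: 167.634 + 216.48 = 384.114 ≈ $384.11.

$384.11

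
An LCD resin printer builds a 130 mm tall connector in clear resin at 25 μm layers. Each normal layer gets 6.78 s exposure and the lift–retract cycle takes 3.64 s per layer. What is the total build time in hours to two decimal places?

15.05 hours

Layers = ⌈130/0.025⌉ = 5200.
Cycle time = 6.78 + 3.64 = 10.42 s.
Total = 5200 × 10.42 = 54184 s = 15.05 hours.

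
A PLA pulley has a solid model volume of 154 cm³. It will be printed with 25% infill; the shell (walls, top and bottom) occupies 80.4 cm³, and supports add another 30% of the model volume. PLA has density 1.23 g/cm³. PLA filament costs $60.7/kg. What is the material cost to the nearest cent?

$10.83

Infill region = 154 − 80.4 = 73.6 cm³.
Deposited infill: 0.25 × 73.6 → 18.4 cm³.
Support = 0.30 × 154, so 46.2 cm³.
Total printed volume = 80.4 + 18.4 + 46.2 = 145 cm³.
Mass: 145 × 1.23 → 178.35 g.
Cost = 178.35 g / 1000 × $60.7/kg = $10.83.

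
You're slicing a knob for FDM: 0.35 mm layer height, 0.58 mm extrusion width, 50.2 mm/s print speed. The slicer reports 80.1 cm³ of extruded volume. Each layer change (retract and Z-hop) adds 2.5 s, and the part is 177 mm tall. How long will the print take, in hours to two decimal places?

2.53 hours

Bead cross-section: 0.35 × 0.58 → 0.203 mm².
Path length: 80100 mm³ / 0.203 mm² → 394581.3 mm.
Print-move time: 394581.3 / 50.2 → 7860.2 s.
Layers = ⌈177/0.35⌉ = 506.
Z-hop total: 506 × 2.5 → 1265 s.
Altogether 7860.2 + 1265 = 9125.2 s, i.e. 2.53 hours.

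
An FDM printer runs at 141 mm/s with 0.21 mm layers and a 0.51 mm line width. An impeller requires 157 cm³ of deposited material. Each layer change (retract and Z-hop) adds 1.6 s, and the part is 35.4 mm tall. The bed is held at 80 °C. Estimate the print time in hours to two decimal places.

Extrusion cross-section = 0.21 × 0.51, so 0.1071 mm².
Path length: 157000 mm³ / 0.1071 mm² → 1465919.7 mm.
Extrusion time: 1465919.7 / 141 → 10396.6 s.
Number of layers: 35.4 / 0.21 → 169 (rounded up).
Non-print overhead: 169 × 1.6 → 270.4 s.
Total = 10396.6 + 270.4 = 10667 s = 2.96 hours.

2.96 hours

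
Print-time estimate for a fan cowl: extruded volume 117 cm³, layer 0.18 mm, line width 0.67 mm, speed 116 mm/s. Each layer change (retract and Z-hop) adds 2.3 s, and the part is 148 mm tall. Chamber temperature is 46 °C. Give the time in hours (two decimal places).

Line area = 0.18 × 0.67 = 0.1206 mm².
Total extruded path = 117000/0.1206 = 970149.3 mm.
Time extruding: 970149.3 / 116 → 8363.4 s.
Number of layers: 148 / 0.18 → 823 (rounded up).
Layer-change overhead = 823 × 2.3 = 1892.9 s.
Total = 8363.4 + 1892.9 = 10256.3 s = 2.85 hours.

2.85 hours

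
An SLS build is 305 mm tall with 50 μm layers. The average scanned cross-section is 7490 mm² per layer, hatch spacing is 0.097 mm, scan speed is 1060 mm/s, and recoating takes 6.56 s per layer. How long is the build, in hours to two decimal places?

Number of layers: 305 / 0.05 → 6100 (rounded up).
Per-layer scan distance: 7490 / 0.097 → 77216.5 mm.
Scan time per layer: 77216.5 / 1060 → 72.8458 s.
Per-layer time: 72.8458 + 6.56 → 79.4058 s.
6100 layers × 79.4058 s/layer = 484375.38 s, i.e. 134.55 hours.

134.55 hours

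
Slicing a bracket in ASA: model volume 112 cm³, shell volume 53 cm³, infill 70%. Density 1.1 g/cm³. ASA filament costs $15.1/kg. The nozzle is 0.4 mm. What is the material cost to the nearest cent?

Volume inside the shell = 112 − 53, so 59 cm³.
Deposited infill: 0.70 × 59 → 41.3 cm³.
Deposited volume: 53 + 41.3 → 94.3 cm³.
Mass = 94.3 × 1.1, so 103.73 g.
Cost = 103.73 g / 1000 × $15.1/kg = $1.57.

$1.57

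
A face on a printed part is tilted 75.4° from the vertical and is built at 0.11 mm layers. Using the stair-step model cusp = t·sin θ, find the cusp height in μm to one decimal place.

106.4 μm

h_c = t·sin θ = 0.11 × 0.9677 = 0.106447 mm (106.4 μm).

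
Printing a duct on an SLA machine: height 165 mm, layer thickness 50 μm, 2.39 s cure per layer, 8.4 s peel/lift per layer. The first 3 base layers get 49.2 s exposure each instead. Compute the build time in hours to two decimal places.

9.93 hours

Layers = ⌈165/0.05⌉ = 3300.
Burn-in layers = 3 × (49.2 + 8.4), so 172.8 s.
Regular layers = 3297 × (2.39 + 8.4) = 35574.63 s.
Sum: 172.8 + 35574.63 = 35747.43 s → 9.93 hours.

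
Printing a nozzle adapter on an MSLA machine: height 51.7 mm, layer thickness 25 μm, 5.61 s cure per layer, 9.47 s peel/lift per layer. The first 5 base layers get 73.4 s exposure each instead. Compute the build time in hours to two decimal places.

Layer count = ceil(51.7 / 0.025) = 2068.
Bottom layers: 5 × (73.4 + 9.47) → 414.35 s.
Regular layers = 2063 × (5.61 + 9.47) = 31110.04 s.
Sum: 414.35 + 31110.04 = 31524.39 s → 8.76 hours.

8.76 hours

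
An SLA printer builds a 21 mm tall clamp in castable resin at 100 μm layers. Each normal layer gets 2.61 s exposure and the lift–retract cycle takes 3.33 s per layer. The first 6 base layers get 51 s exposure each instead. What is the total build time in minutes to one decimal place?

Layer count = ceil(21 / 0.1) = 210.
Bottom layers: 6 × (51 + 3.33) → 325.98 s.
Regular layers = 204 × (2.61 + 3.33), so 1211.76 s.
Sum: 325.98 + 1211.76 = 1537.74 s → 25.6 minutes.

25.6 minutes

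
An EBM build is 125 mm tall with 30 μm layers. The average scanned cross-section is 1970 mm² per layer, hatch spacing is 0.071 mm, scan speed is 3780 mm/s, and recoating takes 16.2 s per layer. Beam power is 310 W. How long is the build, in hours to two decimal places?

27.25 hours

Number of layers: 125 / 0.03 → 4167 (rounded up).
Hatch length per layer = 1970 / 0.071 = 27746.5 mm.
Per-layer scan time: 27746.5 / 3780 → 7.3403 s.
Time per layer = 7.3403 + 16.2, so 23.5403 s.
Total: 4167 × 23.5403 s = 98092.4301 s → 27.25 hours.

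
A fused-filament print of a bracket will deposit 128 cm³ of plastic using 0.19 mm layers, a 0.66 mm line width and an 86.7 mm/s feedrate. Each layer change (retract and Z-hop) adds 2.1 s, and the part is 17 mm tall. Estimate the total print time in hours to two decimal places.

3.32 hours

Extrusion cross-section: 0.19 × 0.66 → 0.1254 mm².
Total extruded path = 128000/0.1254 = 1020733.7 mm.
Print-move time = 1020733.7 / 86.7, so 11773.2 s.
Number of layers: 17 / 0.19 → 90 (rounded up).
Z-hop total: 90 × 2.1 → 189 s.
Total = 11773.2 + 189 = 11962.2 s = 3.32 hours.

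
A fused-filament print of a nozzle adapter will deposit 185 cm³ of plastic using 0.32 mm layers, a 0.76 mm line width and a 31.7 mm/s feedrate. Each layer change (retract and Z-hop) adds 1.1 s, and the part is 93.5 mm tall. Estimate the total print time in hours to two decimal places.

Line area = 0.32 × 0.76, so 0.2432 mm².
Path length: 185000 mm³ / 0.2432 mm² → 760690.8 mm.
Print-move time = 760690.8 / 31.7, so 23996.6 s.
Layer count = ceil(93.5 / 0.32) = 293.
Layer-change overhead = 293 × 1.1 = 322.3 s.
Total = 23996.6 + 322.3 = 24318.9 s = 6.76 hours.

6.76 hours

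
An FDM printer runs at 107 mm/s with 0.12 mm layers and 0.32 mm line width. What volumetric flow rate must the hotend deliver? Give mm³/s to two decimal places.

4.11

A: 0.12 × 0.32 → 0.0384 mm².
Volumetric flow = 107 × 0.0384 = 4.11 mm³/s.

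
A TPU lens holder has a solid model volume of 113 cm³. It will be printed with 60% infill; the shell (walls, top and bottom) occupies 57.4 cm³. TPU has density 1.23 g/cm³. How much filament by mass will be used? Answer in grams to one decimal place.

111.6 g

Volume inside the shell = 113 − 57.4 = 55.6 cm³.
Deposited infill: 0.60 × 55.6 → 33.36 cm³.
Deposited volume: 57.4 + 33.36 → 90.76 cm³.
Mass = 90.76 × 1.23, so 111.6348 g.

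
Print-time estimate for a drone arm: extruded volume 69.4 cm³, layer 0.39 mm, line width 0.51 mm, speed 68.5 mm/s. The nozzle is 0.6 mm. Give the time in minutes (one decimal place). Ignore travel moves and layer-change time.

Line area = 0.39 × 0.51, so 0.1989 mm².
Toolpath length = 69.4 cm³ / 0.1989 mm² = 69400 / 0.1989 = 348919.1 mm.
Extrusion time: 348919.1 / 68.5 → 5093.7 s.
5093.7 s = 84.9 minutes.

84.9 minutes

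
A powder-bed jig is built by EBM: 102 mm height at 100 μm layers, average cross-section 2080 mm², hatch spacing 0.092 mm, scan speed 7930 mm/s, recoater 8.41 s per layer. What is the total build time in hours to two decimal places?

Number of layers: 102 / 0.1 → 1020 (rounded up).
Scan path per layer = 2080 / 0.092 = 22608.7 mm.
Scan time per layer = 22608.7 / 7930 = 2.851 s.
Layer cycle: 2.851 + 8.41 → 11.261 s.
Total: 1020 × 11.261 s = 11486.22 s → 3.19 hours.

3.19 hours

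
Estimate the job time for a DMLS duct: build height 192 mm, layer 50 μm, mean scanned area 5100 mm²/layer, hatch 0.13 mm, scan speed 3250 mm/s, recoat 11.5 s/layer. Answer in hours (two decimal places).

25.14 hours

Number of layers: 192 / 0.05 → 3840 (rounded up).
Per-layer scan distance = 5100 / 0.13 = 39230.8 mm.
Scan time per layer = 39230.8 / 3250, so 12.071 s.
Per-layer time = 12.071 + 11.5 = 23.571 s.
Build time = 3840 × 23.571 = 90512.64 s = 25.14 hours.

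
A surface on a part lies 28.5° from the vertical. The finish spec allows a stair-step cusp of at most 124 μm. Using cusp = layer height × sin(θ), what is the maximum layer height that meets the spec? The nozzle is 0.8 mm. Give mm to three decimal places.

0.260 mm

t = h_c / sin θ = 0.124 / 0.4772 = 0.260 mm.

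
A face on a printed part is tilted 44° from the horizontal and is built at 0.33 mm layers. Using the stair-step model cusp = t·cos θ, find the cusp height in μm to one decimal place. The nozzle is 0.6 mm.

237.4 μm

Cusp = layer height × cos(44°) = 0.33 × 0.7193 = 0.237369 mm = 237.4 μm.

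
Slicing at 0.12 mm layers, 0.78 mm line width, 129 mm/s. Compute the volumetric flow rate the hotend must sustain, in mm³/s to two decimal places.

Extrusion cross-section = 0.12 × 0.78, so 0.0936 mm².
Q = v·A = 129 × 0.0936 = 12.07 mm³/s.

12.07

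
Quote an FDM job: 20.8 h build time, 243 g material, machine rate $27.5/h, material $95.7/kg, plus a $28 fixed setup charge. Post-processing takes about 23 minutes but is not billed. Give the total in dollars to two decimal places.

Machine cost: 27.5 × 20.8 → $572.00.
Feedstock cost = 95.7 × 243/1000, so $23.2551.
Total = 572.00 + 23.2551 + 28 = 623.2551 ≈ $623.26.

$623.26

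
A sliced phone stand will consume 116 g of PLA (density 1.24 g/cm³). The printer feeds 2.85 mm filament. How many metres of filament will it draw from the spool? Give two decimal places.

Volume = 116 g / 1.24 g·cm⁻³ = 93.5484 cm³ = 93548.4 mm³.
A = π r² = π × 1.425² = 6.3794 mm².
L = V/A = 93548.4/6.3794 = 14664.14 mm → 14.66 m.

14.66 m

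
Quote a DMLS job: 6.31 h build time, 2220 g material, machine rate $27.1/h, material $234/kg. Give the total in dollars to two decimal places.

$690.48

Machine cost = 27.1 × 6.31, so $171.001.
Material charge: 234 × 2220/1000 → $519.48.
Total = 171.001 + 519.48 = 690.481 ≈ $690.48.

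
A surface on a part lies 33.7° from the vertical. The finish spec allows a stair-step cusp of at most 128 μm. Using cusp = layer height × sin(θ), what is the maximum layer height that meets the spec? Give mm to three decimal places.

0.231 mm

sin(33.7°) = 0.5548; t_max = 0.128/0.5548 = 0.231 mm.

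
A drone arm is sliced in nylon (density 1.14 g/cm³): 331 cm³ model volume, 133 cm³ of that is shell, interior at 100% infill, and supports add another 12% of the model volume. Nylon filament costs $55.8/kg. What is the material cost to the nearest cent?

$23.58

Infill region: 331 − 133 → 198 cm³.
Deposited infill = 1.00 × 198, so 198 cm³.
Support = 0.12 × 331, so 39.72 cm³.
Total printed volume: 133 + 198 + 39.72 → 370.72 cm³.
Mass = 370.72 × 1.14 = 422.6208 g.
Cost = 422.6208 g / 1000 × $55.8/kg = $23.58.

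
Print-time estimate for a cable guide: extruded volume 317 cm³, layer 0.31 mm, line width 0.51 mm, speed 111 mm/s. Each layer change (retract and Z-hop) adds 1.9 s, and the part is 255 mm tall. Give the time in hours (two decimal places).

Line area: 0.31 × 0.51 → 0.1581 mm².
Path length: 317000 mm³ / 0.1581 mm² → 2005060.1 mm.
Extrusion time = 2005060.1 / 111, so 18063.6 s.
Number of layers: 255 / 0.31 → 823 (rounded up).
Z-hop total: 823 × 1.9 → 1563.7 s.
Altogether 18063.6 + 1563.7 = 19627.3 s, i.e. 5.45 hours.

5.45 hours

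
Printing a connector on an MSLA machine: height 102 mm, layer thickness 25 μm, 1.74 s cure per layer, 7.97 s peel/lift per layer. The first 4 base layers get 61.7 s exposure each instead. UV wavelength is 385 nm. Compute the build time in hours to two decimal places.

Layers = ⌈102/0.025⌉ = 4080.
Burn-in layers: 4 × (61.7 + 7.97) → 278.68 s.
Remaining layers: 4076 × (1.74 + 7.97) → 39577.96 s.
Total = 278.68 + 39577.96 = 39856.64 s = 11.07 hours.

11.07 hours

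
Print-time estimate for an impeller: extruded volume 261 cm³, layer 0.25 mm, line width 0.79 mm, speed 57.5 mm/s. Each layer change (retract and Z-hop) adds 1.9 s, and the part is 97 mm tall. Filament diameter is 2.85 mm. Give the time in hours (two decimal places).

6.59 hours

Line area = 0.25 × 0.79, so 0.1975 mm².
Total extruded path = 261000/0.1975 = 1321519 mm.
Time extruding: 1321519 / 57.5 → 22982.9 s.
Layer count = ceil(97 / 0.25) = 388.
Layer-change overhead = 388 × 1.9 = 737.2 s.
Altogether 22982.9 + 737.2 = 23720.1 s, i.e. 6.59 hours.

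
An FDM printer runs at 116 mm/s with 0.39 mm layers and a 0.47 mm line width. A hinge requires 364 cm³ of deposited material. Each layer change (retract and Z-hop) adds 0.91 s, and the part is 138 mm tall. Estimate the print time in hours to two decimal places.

Extrusion cross-section: 0.39 × 0.47 → 0.1833 mm².
Path length: 364000 mm³ / 0.1833 mm² → 1985815.6 mm.
Extrusion time: 1985815.6 / 116 → 17119.1 s.
Number of layers: 138 / 0.39 → 354 (rounded up).
Non-print overhead = 354 × 0.91 = 322.14 s.
Altogether 17119.1 + 322.14 = 17441.24 s, i.e. 4.84 hours.

4.84 hours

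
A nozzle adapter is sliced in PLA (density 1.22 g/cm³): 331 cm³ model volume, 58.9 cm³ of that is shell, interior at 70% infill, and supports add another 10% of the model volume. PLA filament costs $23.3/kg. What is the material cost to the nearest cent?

$8.03

Volume inside the shell: 331 − 58.9 → 272.1 cm³.
Deposited infill = 0.70 × 272.1 = 190.47 cm³.
Support: 0.10 × 331 → 33.1 cm³.
Total printed volume: 58.9 + 190.47 + 33.1 → 282.47 cm³.
Mass = 282.47 × 1.22, so 344.6134 g.
Cost = 344.6134 g / 1000 × $23.3/kg = $8.03.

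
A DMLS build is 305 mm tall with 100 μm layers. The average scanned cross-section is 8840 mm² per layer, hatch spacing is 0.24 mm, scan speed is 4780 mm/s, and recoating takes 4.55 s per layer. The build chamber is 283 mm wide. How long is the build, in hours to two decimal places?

10.38 hours

Layer count = ceil(305 / 0.1) = 3050.
Scan path per layer: 8840 / 0.24 → 36833.3 mm.
Scan time per layer = 36833.3 / 4780, so 7.7057 s.
Per-layer time = 7.7057 + 4.55, so 12.2557 s.
Total: 3050 × 12.2557 s = 37379.885 s → 10.38 hours.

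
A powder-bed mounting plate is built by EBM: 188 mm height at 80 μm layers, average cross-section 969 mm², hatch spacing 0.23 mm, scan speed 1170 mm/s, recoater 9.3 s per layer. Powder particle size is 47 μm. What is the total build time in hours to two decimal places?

8.42 hours

Layers = ⌈188/0.08⌉ = 2350.
Per-layer scan distance = 969 / 0.23 = 4213 mm.
Per-layer scan time = 4213 / 1170, so 3.6009 s.
Time per layer = 3.6009 + 9.3, so 12.9009 s.
Build time = 2350 × 12.9009 = 30317.115 s = 8.42 hours.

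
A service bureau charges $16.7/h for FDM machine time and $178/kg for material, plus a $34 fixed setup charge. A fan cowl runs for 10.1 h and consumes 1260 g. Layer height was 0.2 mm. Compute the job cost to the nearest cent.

Time charge: 16.7 × 10.1 → $168.67.
Feedstock cost = 178 × 1260/1000, so $224.28.
Adding setup: 168.67 + 224.28 + 34 → $426.95.

$426.95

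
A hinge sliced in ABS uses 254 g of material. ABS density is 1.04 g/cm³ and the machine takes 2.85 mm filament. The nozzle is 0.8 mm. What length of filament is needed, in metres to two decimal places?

Volume = 254 g / 1.04 g·cm⁻³ = 244.2308 cm³ = 244230.8 mm³.
Filament cross-section = π × (2.85/2)² = 6.3794 mm².
L = V/A = 244230.8/6.3794 = 38284.29 mm → 38.28 m.

38.28 m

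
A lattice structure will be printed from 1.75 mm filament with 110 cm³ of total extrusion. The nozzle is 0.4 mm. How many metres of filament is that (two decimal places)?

A = π r² = π × 0.875² = 2.4053 mm².
Length = 110 cm³ / 2.4053 mm² = 110000 / 2.4053 = 45732.34 mm = 45.73 m.

45.73 m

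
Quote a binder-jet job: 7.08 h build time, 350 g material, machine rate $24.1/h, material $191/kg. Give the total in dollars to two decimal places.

Machine cost: 24.1 × 7.08 → $170.628.
Material charge = 191 × 350/1000 = $66.85.
Job cost: 170.628 + 66.85 = 237.478 ≈ $237.48.

$237.48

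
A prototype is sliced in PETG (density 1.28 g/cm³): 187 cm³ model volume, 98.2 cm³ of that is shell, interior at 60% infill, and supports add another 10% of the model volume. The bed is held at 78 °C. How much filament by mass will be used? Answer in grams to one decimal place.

217.8 g

Infill region = 187 − 98.2 = 88.8 cm³.
Infill volume = 0.60 × 88.8, so 53.28 cm³.
Support = 0.10 × 187, so 18.7 cm³.
Deposited volume = 98.2 + 53.28 + 18.7, so 170.18 cm³.
Mass = 170.18 × 1.28, so 217.8304 g.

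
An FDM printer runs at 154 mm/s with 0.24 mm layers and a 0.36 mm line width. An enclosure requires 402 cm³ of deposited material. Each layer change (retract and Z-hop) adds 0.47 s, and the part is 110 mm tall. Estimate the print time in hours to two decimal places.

Extrusion cross-section = 0.24 × 0.36, so 0.0864 mm².
Toolpath length = 402 cm³ / 0.0864 mm² = 402000 / 0.0864 = 4652777.8 mm.
Extrusion time = 4652777.8 / 154 = 30212.8 s.
Layers = ⌈110/0.24⌉ = 459.
Layer-change overhead: 459 × 0.47 → 215.73 s.
Altogether 30212.8 + 215.73 = 30428.53 s, i.e. 8.45 hours.

8.45 hours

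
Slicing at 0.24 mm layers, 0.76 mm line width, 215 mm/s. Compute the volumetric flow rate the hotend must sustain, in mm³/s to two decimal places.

39.22

A: 0.24 × 0.76 → 0.1824 mm².
Volumetric flow = 215 × 0.1824 = 39.22 mm³/s.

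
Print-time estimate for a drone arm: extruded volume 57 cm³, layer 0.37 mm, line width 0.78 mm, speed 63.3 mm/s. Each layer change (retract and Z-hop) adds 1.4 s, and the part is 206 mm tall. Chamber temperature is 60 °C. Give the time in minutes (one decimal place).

65.0 minutes

Extrusion cross-section = 0.37 × 0.78 = 0.2886 mm².
Toolpath length = 57 cm³ / 0.2886 mm² = 57000 / 0.2886 = 197505.2 mm.
Time extruding = 197505.2 / 63.3 = 3120.1 s.
Layers = ⌈206/0.37⌉ = 557.
Z-hop total = 557 × 1.4 = 779.8 s.
Total = 3120.1 + 779.8 = 3899.9 s = 65.0 minutes.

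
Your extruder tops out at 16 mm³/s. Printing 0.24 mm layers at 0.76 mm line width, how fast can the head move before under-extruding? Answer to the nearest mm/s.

88 mm/s

Bead cross-section: 0.24 × 0.76 → 0.1824 mm².
v_max = Q/A = 16/0.1824 = 87.72 mm/s → 88 mm/s.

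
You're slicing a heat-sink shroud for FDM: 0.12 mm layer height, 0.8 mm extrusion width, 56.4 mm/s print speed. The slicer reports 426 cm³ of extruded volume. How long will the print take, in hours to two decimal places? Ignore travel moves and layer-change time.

Line area = 0.12 × 0.8 = 0.096 mm².
Path length: 426000 mm³ / 0.096 mm² → 4437500 mm.
Print-move time: 4437500 / 56.4 → 78679.1 s.
In the requested units: 78679.1 s = 21.86 hours.

21.86 hours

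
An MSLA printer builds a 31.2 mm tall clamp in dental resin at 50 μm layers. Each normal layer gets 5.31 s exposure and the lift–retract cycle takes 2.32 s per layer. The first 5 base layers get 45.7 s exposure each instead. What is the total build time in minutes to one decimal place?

Number of layers: 31.2 / 0.05 → 624 (rounded up).
Bottom layers = 5 × (45.7 + 2.32), so 240.1 s.
Normal layers: 619 × (5.31 + 2.32) → 4722.97 s.
Sum: 240.1 + 4722.97 = 4963.07 s → 82.7 minutes.

82.7 minutes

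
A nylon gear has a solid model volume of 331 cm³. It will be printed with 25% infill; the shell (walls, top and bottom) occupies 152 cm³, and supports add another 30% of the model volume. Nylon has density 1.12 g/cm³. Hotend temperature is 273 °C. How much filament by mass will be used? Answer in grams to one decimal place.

Infill region = 331 − 152, so 179 cm³.
Infill deposited = 0.25 × 179, so 44.75 cm³.
Support = 0.30 × 331 = 99.3 cm³.
Deposited volume: 152 + 44.75 + 99.3 → 296.05 cm³.
Mass = 296.05 × 1.12, so 331.576 g.

331.6 g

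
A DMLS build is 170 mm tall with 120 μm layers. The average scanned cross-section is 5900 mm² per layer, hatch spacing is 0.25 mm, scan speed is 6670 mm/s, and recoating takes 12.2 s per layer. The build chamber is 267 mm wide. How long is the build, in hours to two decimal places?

Layer count = ceil(170 / 0.12) = 1417.
Hatch length per layer = 5900 / 0.25 = 23600 mm.
Scan time per layer = 23600 / 6670, so 3.5382 s.
Per-layer time: 3.5382 + 12.2 → 15.7382 s.
1417 layers × 15.7382 s/layer = 22301.0294 s, i.e. 6.19 hours.

6.19 hours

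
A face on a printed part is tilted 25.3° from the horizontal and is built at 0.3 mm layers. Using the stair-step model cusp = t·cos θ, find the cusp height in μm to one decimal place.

cos(25.3°) = 0.9041, so cusp = 0.3 × 0.9041 = 0.27123 mm → 271.2 μm.

271.2 μm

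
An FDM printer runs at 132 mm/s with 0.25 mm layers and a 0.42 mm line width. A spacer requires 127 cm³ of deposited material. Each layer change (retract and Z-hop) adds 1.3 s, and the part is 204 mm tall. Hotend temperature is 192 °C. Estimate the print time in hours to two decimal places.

2.84 hours

Bead cross-section = 0.25 × 0.42, so 0.105 mm².
Total extruded path = 127000/0.105 = 1209523.8 mm.
Time extruding = 1209523.8 / 132 = 9163.1 s.
Layer count = ceil(204 / 0.25) = 816.
Non-print overhead = 816 × 1.3, so 1060.8 s.
Altogether 9163.1 + 1060.8 = 10223.9 s, i.e. 2.84 hours.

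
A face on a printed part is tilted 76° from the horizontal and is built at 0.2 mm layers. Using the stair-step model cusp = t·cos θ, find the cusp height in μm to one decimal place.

Cusp = layer height × cos(76°) = 0.2 × 0.2419 = 0.04838 mm = 48.4 μm.

48.4 μm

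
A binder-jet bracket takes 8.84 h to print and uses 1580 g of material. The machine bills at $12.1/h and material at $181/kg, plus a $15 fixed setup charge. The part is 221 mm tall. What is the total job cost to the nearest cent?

$407.94

Machine-time cost = 12.1 × 8.84 = $106.964.
Material charge = 181 × 1580/1000, so $285.98.
Adding setup: 106.964 + 285.98 + 15 → 407.944 ≈ $407.94.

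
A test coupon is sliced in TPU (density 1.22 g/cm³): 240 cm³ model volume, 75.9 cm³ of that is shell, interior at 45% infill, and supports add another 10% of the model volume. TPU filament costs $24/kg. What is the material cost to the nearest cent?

Interior volume = 240 − 75.9, so 164.1 cm³.
Infill volume = 0.45 × 164.1, so 73.845 cm³.
Support: 0.10 × 240 → 24 cm³.
Total extruded = 75.9 + 73.845 + 24 = 173.745 cm³.
Mass: 173.745 × 1.22 → 211.9689 g.
Cost = 211.9689 g / 1000 × $24/kg = $5.09.

$5.09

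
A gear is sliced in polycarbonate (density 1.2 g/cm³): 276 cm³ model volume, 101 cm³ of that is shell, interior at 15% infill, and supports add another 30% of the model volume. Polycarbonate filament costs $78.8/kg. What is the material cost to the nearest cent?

$19.86

Volume inside the shell = 276 − 101, so 175 cm³.
Deposited infill = 0.15 × 175 = 26.25 cm³.
Support: 0.30 × 276 → 82.8 cm³.
Deposited volume = 101 + 26.25 + 82.8, so 210.05 cm³.
Mass = 210.05 × 1.2 = 252.06 g.
Cost = 252.06 g / 1000 × $78.8/kg = $19.86.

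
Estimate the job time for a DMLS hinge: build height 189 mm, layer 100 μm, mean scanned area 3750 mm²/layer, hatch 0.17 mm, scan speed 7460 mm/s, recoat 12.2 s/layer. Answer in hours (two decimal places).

Number of layers: 189 / 0.1 → 1890 (rounded up).
Scan path per layer = 3750 / 0.17, so 22058.8 mm.
Per-layer scan time: 22058.8 / 7460 → 2.9569 s.
Layer cycle: 2.9569 + 12.2 → 15.1569 s.
1890 layers × 15.1569 s/layer = 28646.541 s, i.e. 7.96 hours.

7.96 hours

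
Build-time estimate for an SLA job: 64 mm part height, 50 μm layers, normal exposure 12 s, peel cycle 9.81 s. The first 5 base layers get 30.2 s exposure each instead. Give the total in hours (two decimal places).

Layer count = ceil(64 / 0.05) = 1280.
Bottom layers = 5 × (30.2 + 9.81), so 200.05 s.
Regular layers: 1275 × (12 + 9.81) → 27807.75 s.
Sum: 200.05 + 27807.75 = 28007.8 s → 7.78 hours.

7.78 hours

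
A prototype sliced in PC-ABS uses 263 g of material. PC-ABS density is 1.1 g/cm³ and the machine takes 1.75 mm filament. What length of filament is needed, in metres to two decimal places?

99.40 m

Extruded volume: 263/1.1 = 239.0909 cm³ (239090.9 mm³).
Filament cross-section = π × (1.75/2)² = 2.4053 mm².
L = V/A = 239090.9/2.4053 = 99401.7 mm → 99.40 m.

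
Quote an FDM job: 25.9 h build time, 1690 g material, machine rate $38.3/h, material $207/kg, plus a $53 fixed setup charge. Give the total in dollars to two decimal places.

Machine cost: 38.3 × 25.9 → $991.97.
Feedstock cost = 207 × 1690/1000, so $349.83.
Adding setup: 991.97 + 349.83 + 53 → $1394.80.

$1394.80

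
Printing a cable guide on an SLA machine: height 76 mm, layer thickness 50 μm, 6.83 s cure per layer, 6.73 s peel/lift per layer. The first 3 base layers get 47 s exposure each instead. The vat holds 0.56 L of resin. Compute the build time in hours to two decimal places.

5.76 hours

Number of layers: 76 / 0.05 → 1520 (rounded up).
Base layers: 3 × (47 + 6.73) → 161.19 s.
Remaining layers = 1517 × (6.83 + 6.73) = 20570.52 s.
Sum: 161.19 + 20570.52 = 20731.71 s → 5.76 hours.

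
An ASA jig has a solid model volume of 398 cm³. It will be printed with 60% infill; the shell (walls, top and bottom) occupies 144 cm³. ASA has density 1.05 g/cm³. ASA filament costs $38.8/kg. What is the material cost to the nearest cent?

$12.08

Infill region: 398 − 144 → 254 cm³.
Deposited infill: 0.60 × 254 → 152.4 cm³.
Deposited volume: 144 + 152.4 → 296.4 cm³.
Mass = 296.4 × 1.05, so 311.22 g.
Cost = 311.22 g / 1000 × $38.8/kg = $12.08.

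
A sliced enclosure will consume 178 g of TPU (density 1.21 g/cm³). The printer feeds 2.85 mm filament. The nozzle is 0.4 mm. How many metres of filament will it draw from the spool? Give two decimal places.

Volume = 178 g / 1.21 g·cm⁻³ = 147.1074 cm³ = 147107.4 mm³.
Cross-section of 2.85 mm filament: π·(2.85/2)² = 6.3794 mm².
L = V/A = 147107.4/6.3794 = 23059.75 mm → 23.06 m.

23.06 m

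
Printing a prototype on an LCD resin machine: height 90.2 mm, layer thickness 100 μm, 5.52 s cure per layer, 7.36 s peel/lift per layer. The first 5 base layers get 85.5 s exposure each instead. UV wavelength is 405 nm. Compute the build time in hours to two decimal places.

Layers = ⌈90.2/0.1⌉ = 902.
Base layers = 5 × (85.5 + 7.36) = 464.3 s.
Regular layers = 897 × (5.52 + 7.36), so 11553.36 s.
Total = 464.3 + 11553.36 = 12017.66 s = 3.34 hours.

3.34 hours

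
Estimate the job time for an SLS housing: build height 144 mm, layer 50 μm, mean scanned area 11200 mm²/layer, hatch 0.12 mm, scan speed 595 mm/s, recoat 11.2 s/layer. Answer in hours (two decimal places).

Number of layers: 144 / 0.05 → 2880 (rounded up).
Scan path per layer: 11200 / 0.12 → 93333.3 mm.
Per-layer scan time = 93333.3 / 595, so 156.8627 s.
Time per layer: 156.8627 + 11.2 → 168.0627 s.
2880 layers × 168.0627 s/layer = 484020.576 s, i.e. 134.45 hours.

134.45 hours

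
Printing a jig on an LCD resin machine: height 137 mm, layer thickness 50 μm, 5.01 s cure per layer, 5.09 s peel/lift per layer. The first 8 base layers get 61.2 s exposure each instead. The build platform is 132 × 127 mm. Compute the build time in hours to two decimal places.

7.81 hours

Number of layers: 137 / 0.05 → 2740 (rounded up).
Base layers = 8 × (61.2 + 5.09), so 530.32 s.
Regular layers = 2732 × (5.01 + 5.09), so 27593.2 s.
Sum: 530.32 + 27593.2 = 28123.52 s → 7.81 hours.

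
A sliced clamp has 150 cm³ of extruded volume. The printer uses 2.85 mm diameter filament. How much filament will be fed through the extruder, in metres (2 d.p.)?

23.51 m

Filament cross-section = π × (2.85/2)² = 6.3794 mm².
L = 150000 mm³ / 6.3794 mm² = 23513.18 mm, i.e. 23.51 m.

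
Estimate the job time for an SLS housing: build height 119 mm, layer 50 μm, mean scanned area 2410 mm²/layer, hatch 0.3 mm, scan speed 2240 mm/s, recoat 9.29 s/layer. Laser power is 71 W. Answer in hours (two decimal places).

8.51 hours

Layer count = ceil(119 / 0.05) = 2380.
Per-layer scan distance: 2410 / 0.3 → 8033.3 mm.
Per-layer scan time = 8033.3 / 2240, so 3.5863 s.
Time per layer: 3.5863 + 9.29 → 12.8763 s.
Total: 2380 × 12.8763 s = 30645.594 s → 8.51 hours.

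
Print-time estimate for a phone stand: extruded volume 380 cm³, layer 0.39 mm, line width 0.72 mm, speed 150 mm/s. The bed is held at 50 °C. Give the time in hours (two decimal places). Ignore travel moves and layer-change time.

Extrusion cross-section = 0.39 × 0.72 = 0.2808 mm².
Path length: 380000 mm³ / 0.2808 mm² → 1353276.4 mm.
Print-move time: 1353276.4 / 150 → 9021.8 s.
In the requested units: 9021.8 s = 2.51 hours.

2.51 hours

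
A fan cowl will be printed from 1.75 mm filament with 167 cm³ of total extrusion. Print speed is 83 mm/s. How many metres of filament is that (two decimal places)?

A = π r² = π × 0.875² = 2.4053 mm².
L = 167000 mm³ / 2.4053 mm² = 69430.01 mm, i.e. 69.43 m.

69.43 m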